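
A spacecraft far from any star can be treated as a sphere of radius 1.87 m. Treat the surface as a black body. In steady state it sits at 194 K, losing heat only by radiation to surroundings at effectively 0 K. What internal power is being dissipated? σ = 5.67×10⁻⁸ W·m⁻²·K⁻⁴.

Steady state: P = εσA T⁴.
A = 4πr² = 43.94 m²; T⁴ = (194)⁴ = 1.416×10⁹ K⁴.
P = 1.0 × 5.67×10⁻⁸ × 43.94 × 1.416×10⁹.

P ≈ 3530 W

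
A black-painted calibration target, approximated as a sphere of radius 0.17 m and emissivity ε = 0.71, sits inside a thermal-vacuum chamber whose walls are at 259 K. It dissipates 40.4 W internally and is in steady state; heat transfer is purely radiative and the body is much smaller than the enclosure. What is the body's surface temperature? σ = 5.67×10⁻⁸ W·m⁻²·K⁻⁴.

For a small grey body in a large enclosure, net radiated power = εσA(T⁴ − T_w⁴).
Steady state: P = εσA(T⁴ − T_w⁴) with A = 4πr² = 0.3632 m².
T⁴ = P/(εσA) + T_w⁴ = 40.4/(0.71·5.67×10⁻⁸·0.3632) + (259)⁴
    = 2.763×10⁹ + 4.500×10⁹ = 7.263×10⁹ K⁴.

T ≈ 292 K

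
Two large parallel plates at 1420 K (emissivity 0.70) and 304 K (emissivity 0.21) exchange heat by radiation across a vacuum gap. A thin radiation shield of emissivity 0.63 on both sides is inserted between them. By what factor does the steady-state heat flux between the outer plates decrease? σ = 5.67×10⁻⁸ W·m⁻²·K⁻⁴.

Without shield: q₀ = σΔ(T⁴)/(1/ε₁+1/ε₂−1) with denominator 5.190.
With shield the two gaps are in series; the resistances add: (1/ε₁+1/ε_s−1)+(1/ε_s+1/ε₂−1) = 2.016+5.349 = 7.365.
Heat-flux ratio q₀/q = 7.365/5.190.

factor ≈ 1.42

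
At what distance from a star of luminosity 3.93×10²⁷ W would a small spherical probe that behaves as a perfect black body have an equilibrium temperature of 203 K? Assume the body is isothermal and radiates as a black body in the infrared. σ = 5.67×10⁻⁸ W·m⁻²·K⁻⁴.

For an isothermal black-emitting sphere, (1−a)S·πr² = σ·4πr²·T⁴ ⇒ S = 4σT⁴/(1−a).
S = 4·5.67×10⁻⁸·(203)⁴/1.00 = 385.1 W/m².
Flux falls as S = L/(4πd²), so d = √(L/(4πS)) = √(3.93×10²⁷/(4π·385.1)).

d ≈ 9.01×10¹¹ m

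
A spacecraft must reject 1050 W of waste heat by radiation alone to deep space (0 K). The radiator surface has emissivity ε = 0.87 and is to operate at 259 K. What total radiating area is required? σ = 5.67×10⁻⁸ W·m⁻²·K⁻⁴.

A ≈ 4.73 m²

P = εσA T⁴ ⇒ A = P/(εσT⁴).
T⁴ = 4.500×10⁹ K⁴.
A = 1050/(0.87 × 5.67×10⁻⁸ × 4.500×10⁹).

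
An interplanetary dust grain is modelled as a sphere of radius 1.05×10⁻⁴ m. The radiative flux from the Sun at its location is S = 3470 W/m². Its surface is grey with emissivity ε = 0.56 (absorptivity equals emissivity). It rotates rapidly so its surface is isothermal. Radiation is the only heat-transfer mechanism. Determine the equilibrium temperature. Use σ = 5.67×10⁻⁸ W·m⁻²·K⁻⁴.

T ≈ 352 K

At equilibrium, absorbed power = emitted power.
Absorbing cross-section = πr² = 3.464×10⁻⁸ m²; emitting surface = 4πr² = 1.385×10⁻⁷ m² (ratio 4).
εS·A_cross = εσ·A_surf·T⁴  ⇒  T⁴ = S/(4σ)   (ε cancels).
T⁴ = 3470/(4·5.67×10⁻⁸) = 1.530×10¹⁰ K⁴.
T = (1.530×10¹⁰)^(1/4).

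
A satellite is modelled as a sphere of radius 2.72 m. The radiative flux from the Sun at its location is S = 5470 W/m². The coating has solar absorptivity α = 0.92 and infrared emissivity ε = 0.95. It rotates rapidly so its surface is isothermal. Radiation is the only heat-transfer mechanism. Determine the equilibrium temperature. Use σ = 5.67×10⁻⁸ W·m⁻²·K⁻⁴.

T ≈ 391 K

At equilibrium, absorbed power = emitted power.
Absorbing cross-section = πr² = 23.24 m²; emitting surface = 4πr² = 92.97 m² (ratio 4).
αS·A_cross = εσ·A_surf·T⁴  ⇒  T⁴ = αS/(ε·4σ).
T⁴ = 0.920·5470/(0.95·4·5.67×10⁻⁸) = 2.336×10¹⁰ K⁴.
T = (2.336×10¹⁰)^(1/4).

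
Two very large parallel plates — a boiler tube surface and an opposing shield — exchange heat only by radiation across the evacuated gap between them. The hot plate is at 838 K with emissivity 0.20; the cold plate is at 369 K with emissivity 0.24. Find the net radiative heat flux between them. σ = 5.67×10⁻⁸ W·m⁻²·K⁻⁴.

q ≈ 3300 W/m²

For two infinite grey parallel plates, q = σ(T₁⁴ − T₂⁴)/(1/ε₁ + 1/ε₂ − 1).
T₁⁴ − T₂⁴ = 4.931×10¹¹ − 1.854×10¹⁰ = 4.746×10¹¹ K⁴.
1/ε₁ + 1/ε₂ − 1 = 5.000 + 4.167 − 1 = 8.167.
q = 5.67×10⁻⁸ × 4.746×10¹¹ / 8.167.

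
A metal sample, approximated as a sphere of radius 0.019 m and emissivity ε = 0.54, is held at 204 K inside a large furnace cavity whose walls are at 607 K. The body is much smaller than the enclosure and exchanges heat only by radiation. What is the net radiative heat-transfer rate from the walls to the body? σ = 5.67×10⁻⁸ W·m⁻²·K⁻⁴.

For a small grey body in a large enclosure: P_net = εσA(T_body⁴ − T_wall⁴).
A = 4πr² = 0.004536 m²; T_body⁴ − T_wall⁴ = 1.732×10⁹ − 1.358×10¹¹ = -1.340×10¹¹ K⁴.
|P_net| = 0.54·5.67×10⁻⁸·0.004536·1.340×10¹¹.

P_net ≈ 18.6 W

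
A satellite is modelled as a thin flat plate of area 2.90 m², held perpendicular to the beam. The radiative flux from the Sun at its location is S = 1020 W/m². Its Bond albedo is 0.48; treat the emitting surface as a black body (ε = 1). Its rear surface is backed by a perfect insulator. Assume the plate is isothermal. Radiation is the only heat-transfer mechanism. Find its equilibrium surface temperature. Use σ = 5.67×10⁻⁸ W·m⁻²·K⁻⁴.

At equilibrium, absorbed power = emitted power.
Absorbing cross-section = A = 2.900 m²; emitting surface = A = 2.900 m² (ratio 1).
(1−a)S·A_cross = εσ·A_surf·T⁴  ⇒  T⁴ = (1−a)S/(1σ).
T⁴ = 0.520·1020/(1·5.67×10⁻⁸) = 9.354×10⁹ K⁴.
T = (9.354×10⁹)^(1/4).

T ≈ 311 K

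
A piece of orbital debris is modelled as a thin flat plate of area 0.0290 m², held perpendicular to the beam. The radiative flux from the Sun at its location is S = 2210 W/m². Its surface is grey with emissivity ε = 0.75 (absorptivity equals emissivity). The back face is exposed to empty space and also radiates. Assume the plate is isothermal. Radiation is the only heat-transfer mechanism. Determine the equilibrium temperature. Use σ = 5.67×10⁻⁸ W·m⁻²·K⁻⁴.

At equilibrium, absorbed power = emitted power.
Absorbing cross-section = A = 0.02900 m²; emitting surface = 2A = 0.05800 m² (ratio 2).
εS·A_cross = εσ·A_surf·T⁴  ⇒  T⁴ = S/(2σ)   (ε cancels).
T⁴ = 2210/(2·5.67×10⁻⁸) = 1.949×10¹⁰ K⁴.
T = (1.949×10¹⁰)^(1/4).

T ≈ 374 K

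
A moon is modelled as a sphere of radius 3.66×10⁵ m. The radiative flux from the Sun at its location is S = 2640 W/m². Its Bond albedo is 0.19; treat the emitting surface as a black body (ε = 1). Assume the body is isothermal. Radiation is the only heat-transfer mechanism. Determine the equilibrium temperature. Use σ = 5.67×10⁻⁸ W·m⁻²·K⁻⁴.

At equilibrium, absorbed power = emitted power.
Absorbing cross-section = πr² = 4.208×10¹¹ m²; emitting surface = 4πr² = 1.683×10¹² m² (ratio 4).
(1−a)S·A_cross = εσ·A_surf·T⁴  ⇒  T⁴ = (1−a)S/(4σ).
T⁴ = 0.810·2640/(4·5.67×10⁻⁸) = 9.429×10⁹ K⁴.
T = (9.429×10⁹)^(1/4).

T ≈ 312 K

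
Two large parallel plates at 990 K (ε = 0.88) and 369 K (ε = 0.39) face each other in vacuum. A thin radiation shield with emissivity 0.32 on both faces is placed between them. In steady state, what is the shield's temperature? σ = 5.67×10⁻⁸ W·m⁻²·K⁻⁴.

T_s ≈ 870 K

In steady state the net flux on the hot side equals that on the cold side.
σ(T₁⁴−T_s⁴)/D₁ = σ(T_s⁴−T₂⁴)/D₂, with D₁ = 1/ε₁+1/ε_s−1 = 3.261, D₂ = 1/ε_s+1/ε₂−1 = 4.689.
Solve for T_s⁴: T_s⁴ = (D₂·T₁⁴ + D₁·T₂⁴)/(D₁+D₂) = 5.742×10¹¹ K⁴.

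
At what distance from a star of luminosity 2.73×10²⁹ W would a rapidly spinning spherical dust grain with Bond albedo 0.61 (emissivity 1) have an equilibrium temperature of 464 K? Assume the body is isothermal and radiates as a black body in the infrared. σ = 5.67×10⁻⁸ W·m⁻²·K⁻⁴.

d ≈ 8.98×10¹¹ m

For an isothermal black-emitting sphere, (1−a)S·πr² = σ·4πr²·T⁴ ⇒ S = 4σT⁴/(1−a).
S = 4·5.67×10⁻⁸·(464)⁴/0.390 = 26960 W/m².
Flux falls as S = L/(4πd²), so d = √(L/(4πS)) = √(2.73×10²⁹/(4π·26960)).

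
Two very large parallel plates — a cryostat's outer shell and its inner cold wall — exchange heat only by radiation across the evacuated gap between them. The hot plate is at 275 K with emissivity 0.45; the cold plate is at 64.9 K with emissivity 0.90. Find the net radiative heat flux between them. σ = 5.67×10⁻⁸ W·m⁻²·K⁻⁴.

For two infinite grey parallel plates, q = σ(T₁⁴ − T₂⁴)/(1/ε₁ + 1/ε₂ − 1).
T₁⁴ − T₂⁴ = 5.719×10⁹ − 1.774×10⁷ = 5.701×10⁹ K⁴.
1/ε₁ + 1/ε₂ − 1 = 2.222 + 1.111 − 1 = 2.333.
q = 5.67×10⁻⁸ × 5.701×10⁹ / 2.333.

q ≈ 139 W/m²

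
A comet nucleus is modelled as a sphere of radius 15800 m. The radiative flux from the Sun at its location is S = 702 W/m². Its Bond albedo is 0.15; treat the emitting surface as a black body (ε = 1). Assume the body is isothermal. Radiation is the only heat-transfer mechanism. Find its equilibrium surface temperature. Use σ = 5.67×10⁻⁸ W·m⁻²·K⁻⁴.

At equilibrium, absorbed power = emitted power.
Absorbing cross-section = πr² = 7.843×10⁸ m²; emitting surface = 4πr² = 3.137×10⁹ m² (ratio 4).
(1−a)S·A_cross = εσ·A_surf·T⁴  ⇒  T⁴ = (1−a)S/(4σ).
T⁴ = 0.850·702/(4·5.67×10⁻⁸) = 2.631×10⁹ K⁴.
T = (2.631×10⁹)^(1/4).

T ≈ 226 K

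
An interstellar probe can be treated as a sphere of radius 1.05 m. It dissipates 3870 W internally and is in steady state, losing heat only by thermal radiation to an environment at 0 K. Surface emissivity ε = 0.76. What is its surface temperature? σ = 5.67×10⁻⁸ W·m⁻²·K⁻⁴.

Steady state: internal power = radiated power, P = εσA T⁴.
Radiating area A = 4πr² = 13.85 m².
T⁴ = P/(εσA) = 3870/(0.76·5.67×10⁻⁸·13.85) = 6.482×10⁹ K⁴.
T = (6.482×10⁹)^(1/4).

T ≈ 284 K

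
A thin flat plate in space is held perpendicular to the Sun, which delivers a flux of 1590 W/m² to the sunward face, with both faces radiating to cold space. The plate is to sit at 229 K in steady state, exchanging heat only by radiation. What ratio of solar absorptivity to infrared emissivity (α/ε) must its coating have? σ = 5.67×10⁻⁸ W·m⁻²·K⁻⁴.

Balance: αS·A = εσ·2A·T⁴ ⇒ α/ε = 2σT⁴/S.
α/ε = 2·5.67×10⁻⁸·(229)⁴/1590 = 2·5.67×10⁻⁸·2.750×10⁹/1590.

α/ε ≈ 0.196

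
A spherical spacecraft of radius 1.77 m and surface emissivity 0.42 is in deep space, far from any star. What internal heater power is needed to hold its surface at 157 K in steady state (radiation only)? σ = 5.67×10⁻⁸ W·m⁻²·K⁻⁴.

P = εσ·4πr²·T⁴.
4πr² = 39.37 m²; T⁴ = 6.076×10⁸ K⁴.
P = 0.42·5.67×10⁻⁸·39.37·6.076×10⁸.

P ≈ 570 W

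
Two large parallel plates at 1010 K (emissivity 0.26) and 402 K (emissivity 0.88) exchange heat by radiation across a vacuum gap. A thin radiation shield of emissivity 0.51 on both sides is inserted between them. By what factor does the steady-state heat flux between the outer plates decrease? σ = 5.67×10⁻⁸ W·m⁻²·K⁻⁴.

factor ≈ 1.73

Without shield: q₀ = σΔ(T⁴)/(1/ε₁+1/ε₂−1) with denominator 3.983.
With shield the two gaps are in series; the resistances add: (1/ε₁+1/ε_s−1)+(1/ε_s+1/ε₂−1) = 4.807+2.097 = 6.904.
Heat-flux ratio q₀/q = 6.904/3.983.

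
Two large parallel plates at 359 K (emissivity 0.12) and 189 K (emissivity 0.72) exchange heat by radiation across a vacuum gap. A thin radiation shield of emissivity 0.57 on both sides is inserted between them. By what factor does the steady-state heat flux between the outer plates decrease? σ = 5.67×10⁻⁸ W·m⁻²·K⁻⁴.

factor ≈ 1.29

Without shield: q₀ = σΔ(T⁴)/(1/ε₁+1/ε₂−1) with denominator 8.722.
With shield the two gaps are in series; the resistances add: (1/ε₁+1/ε_s−1)+(1/ε_s+1/ε₂−1) = 9.088+2.143 = 11.23.
Heat-flux ratio q₀/q = 11.23/8.722.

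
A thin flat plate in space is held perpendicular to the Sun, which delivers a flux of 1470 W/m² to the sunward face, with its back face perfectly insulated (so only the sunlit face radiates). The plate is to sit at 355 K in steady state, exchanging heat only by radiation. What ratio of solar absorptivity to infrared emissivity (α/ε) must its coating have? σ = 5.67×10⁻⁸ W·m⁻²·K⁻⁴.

Balance: αS·A = εσ·1A·T⁴ ⇒ α/ε = σT⁴/S.
α/ε = 5.67×10⁻⁸·(355)⁴/1470 = 5.67×10⁻⁸·1.588×10¹⁰/1470.

α/ε ≈ 0.613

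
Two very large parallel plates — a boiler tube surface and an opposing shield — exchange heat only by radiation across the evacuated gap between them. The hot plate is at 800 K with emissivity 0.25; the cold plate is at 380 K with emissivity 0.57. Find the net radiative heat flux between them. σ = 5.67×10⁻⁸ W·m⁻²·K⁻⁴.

For two infinite grey parallel plates, q = σ(T₁⁴ − T₂⁴)/(1/ε₁ + 1/ε₂ − 1).
T₁⁴ − T₂⁴ = 4.096×10¹¹ − 2.085×10¹⁰ = 3.887×10¹¹ K⁴.
1/ε₁ + 1/ε₂ − 1 = 4.000 + 1.754 − 1 = 4.754.
q = 5.67×10⁻⁸ × 3.887×10¹¹ / 4.754.

q ≈ 4640 W/m²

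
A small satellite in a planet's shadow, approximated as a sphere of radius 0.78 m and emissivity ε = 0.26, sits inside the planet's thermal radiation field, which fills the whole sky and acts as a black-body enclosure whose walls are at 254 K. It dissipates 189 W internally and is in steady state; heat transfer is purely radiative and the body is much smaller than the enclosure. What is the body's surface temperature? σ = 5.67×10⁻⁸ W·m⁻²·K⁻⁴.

T ≈ 276 K

For a small grey body in a large enclosure, net radiated power = εσA(T⁴ − T_w⁴).
Steady state: P = εσA(T⁴ − T_w⁴) with A = 4πr² = 7.645 m².
T⁴ = P/(εσA) + T_w⁴ = 189/(0.26·5.67×10⁻⁸·7.645) + (254)⁴
    = 1.677×10⁹ + 4.162×10⁹ = 5.839×10⁹ K⁴.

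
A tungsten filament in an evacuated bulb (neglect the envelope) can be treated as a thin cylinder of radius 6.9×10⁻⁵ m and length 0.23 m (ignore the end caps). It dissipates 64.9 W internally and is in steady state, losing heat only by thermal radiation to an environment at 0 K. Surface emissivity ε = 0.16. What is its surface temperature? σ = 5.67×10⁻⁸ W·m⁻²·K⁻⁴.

T ≈ 2910 K

Steady state: internal power = radiated power, P = εσA T⁴.
Radiating area A = 2πrL = 9.971×10⁻⁵ m².
T⁴ = P/(εσA) = 64.9/(0.16·5.67×10⁻⁸·9.971×10⁻⁵) = 7.174×10¹³ K⁴.
T = (7.174×10¹³)^(1/4).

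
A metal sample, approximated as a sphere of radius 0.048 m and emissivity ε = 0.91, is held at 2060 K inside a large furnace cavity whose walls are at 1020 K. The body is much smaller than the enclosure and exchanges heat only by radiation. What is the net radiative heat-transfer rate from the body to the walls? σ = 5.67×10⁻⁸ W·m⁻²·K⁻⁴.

P_net ≈ 25300 W

For a small grey body in a large enclosure: P_net = εσA(T_body⁴ − T_wall⁴).
A = 4πr² = 0.02895 m²; T_body⁴ − T_wall⁴ = 1.801×10¹³ − 1.082×10¹² = 1.693×10¹³ K⁴.
|P_net| = 0.91·5.67×10⁻⁸·0.02895·1.693×10¹³.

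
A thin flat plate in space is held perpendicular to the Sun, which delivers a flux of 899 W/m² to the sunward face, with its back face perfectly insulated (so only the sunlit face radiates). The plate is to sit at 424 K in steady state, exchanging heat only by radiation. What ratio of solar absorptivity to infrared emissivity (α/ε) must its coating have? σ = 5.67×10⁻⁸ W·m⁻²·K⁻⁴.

α/ε ≈ 2.04

Balance: αS·A = εσ·1A·T⁴ ⇒ α/ε = σT⁴/S.
α/ε = 5.67×10⁻⁸·(424)⁴/899 = 5.67×10⁻⁸·3.232×10¹⁰/899.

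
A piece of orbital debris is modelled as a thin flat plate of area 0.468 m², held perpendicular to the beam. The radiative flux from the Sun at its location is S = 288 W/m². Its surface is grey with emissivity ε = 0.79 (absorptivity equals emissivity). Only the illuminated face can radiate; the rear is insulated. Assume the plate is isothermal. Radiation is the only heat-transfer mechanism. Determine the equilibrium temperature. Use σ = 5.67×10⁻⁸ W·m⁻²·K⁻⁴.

At equilibrium, absorbed power = emitted power.
Absorbing cross-section = A = 0.4680 m²; emitting surface = A = 0.4680 m² (ratio 1).
εS·A_cross = εσ·A_surf·T⁴  ⇒  T⁴ = S/(1σ)   (ε cancels).
T⁴ = 288/(1·5.67×10⁻⁸) = 5.079×10⁹ K⁴.
T = (5.079×10⁹)^(1/4).

T ≈ 267 K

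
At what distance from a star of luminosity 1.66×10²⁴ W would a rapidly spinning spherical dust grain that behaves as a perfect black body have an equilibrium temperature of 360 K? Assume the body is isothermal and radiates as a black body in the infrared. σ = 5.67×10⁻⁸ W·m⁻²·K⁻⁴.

For an isothermal black-emitting sphere, (1−a)S·πr² = σ·4πr²·T⁴ ⇒ S = 4σT⁴/(1−a).
S = 4·5.67×10⁻⁸·(360)⁴/1.00 = 3809 W/m².
Flux falls as S = L/(4πd²), so d = √(L/(4πS)) = √(1.66×10²⁴/(4π·3809)).

d ≈ 5.89×10⁹ m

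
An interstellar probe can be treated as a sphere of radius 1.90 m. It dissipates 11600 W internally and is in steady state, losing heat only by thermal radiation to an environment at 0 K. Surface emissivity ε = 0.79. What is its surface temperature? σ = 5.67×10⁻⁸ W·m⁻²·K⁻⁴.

Steady state: internal power = radiated power, P = εσA T⁴.
Radiating area A = 4πr² = 45.36 m².
T⁴ = P/(εσA) = 11600/(0.79·5.67×10⁻⁸·45.36) = 5.709×10⁹ K⁴.
T = (5.709×10⁹)^(1/4).

T ≈ 275 K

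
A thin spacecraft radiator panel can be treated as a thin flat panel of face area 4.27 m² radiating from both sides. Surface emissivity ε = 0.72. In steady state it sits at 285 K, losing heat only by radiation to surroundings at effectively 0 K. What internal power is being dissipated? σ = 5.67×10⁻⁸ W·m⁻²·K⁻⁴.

Steady state: P = εσA T⁴.
A = 2·4.27 = 8.540 m²; T⁴ = (285)⁴ = 6.598×10⁹ K⁴.
P = 0.72 × 5.67×10⁻⁸ × 8.540 × 6.598×10⁹.

P ≈ 2300 W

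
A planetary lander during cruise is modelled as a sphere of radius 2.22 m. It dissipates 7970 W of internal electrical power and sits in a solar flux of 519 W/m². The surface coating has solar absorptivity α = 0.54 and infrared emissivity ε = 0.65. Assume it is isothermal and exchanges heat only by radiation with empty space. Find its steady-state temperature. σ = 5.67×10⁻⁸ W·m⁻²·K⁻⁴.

T ≈ 271 K

At steady state, absorbed solar power + internal power = radiated power.
Absorbed: α·S·A_cross = 0.54·519·15.48 = 4339 W (cross-section πr²).
Total input = 4339 + 7970 = 12310 W.
Radiated: εσ·A_surf·T⁴ with A_surf = 4πr² = 61.93 m².
T⁴ = 12310/(0.65·5.67×10⁻⁸·61.93) = 5.393×10⁹ K⁴.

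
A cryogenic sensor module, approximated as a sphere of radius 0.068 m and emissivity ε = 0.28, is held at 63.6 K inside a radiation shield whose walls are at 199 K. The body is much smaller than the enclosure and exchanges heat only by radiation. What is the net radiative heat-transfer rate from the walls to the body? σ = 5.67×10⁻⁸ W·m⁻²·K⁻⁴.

P_net ≈ 1.43 W

For a small grey body in a large enclosure: P_net = εσA(T_body⁴ − T_wall⁴).
A = 4πr² = 0.05811 m²; T_body⁴ − T_wall⁴ = 1.636×10⁷ − 1.568×10⁹ = -1.552×10⁹ K⁴.
|P_net| = 0.28·5.67×10⁻⁸·0.05811·1.552×10⁹.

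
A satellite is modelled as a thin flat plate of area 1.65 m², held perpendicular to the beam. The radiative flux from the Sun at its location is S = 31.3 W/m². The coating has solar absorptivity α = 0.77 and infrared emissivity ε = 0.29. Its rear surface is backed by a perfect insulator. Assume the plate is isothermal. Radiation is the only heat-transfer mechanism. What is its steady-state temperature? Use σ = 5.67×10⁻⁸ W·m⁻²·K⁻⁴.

At equilibrium, absorbed power = emitted power.
Absorbing cross-section = A = 1.650 m²; emitting surface = A = 1.650 m² (ratio 1).
αS·A_cross = εσ·A_surf·T⁴  ⇒  T⁴ = αS/(ε·1σ).
T⁴ = 0.770·31.3/(0.29·1·5.67×10⁻⁸) = 1.466×10⁹ K⁴.
T = (1.466×10⁹)^(1/4).

T ≈ 196 K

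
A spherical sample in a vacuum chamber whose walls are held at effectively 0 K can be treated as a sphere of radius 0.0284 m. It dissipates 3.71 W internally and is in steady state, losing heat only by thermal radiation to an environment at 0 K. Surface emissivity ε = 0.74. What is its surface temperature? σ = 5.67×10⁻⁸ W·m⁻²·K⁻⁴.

T ≈ 306 K

Steady state: internal power = radiated power, P = εσA T⁴.
Radiating area A = 4πr² = 0.01014 m².
T⁴ = P/(εσA) = 3.71/(0.74·5.67×10⁻⁸·0.01014) = 8.724×10⁹ K⁴.
T = (8.724×10⁹)^(1/4).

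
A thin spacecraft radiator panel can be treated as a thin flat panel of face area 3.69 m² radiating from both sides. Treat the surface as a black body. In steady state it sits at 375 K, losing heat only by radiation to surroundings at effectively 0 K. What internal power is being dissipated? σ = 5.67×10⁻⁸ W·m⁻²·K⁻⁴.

Steady state: P = εσA T⁴.
A = 2·3.69 = 7.380 m²; T⁴ = (375)⁴ = 1.978×10¹⁰ K⁴.
P = 1.0 × 5.67×10⁻⁸ × 7.380 × 1.978×10¹⁰.

P ≈ 8270 W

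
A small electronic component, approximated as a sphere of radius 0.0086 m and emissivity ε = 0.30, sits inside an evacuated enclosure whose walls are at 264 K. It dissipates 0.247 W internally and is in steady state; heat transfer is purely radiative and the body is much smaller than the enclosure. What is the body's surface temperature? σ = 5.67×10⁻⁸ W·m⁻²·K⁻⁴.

T ≈ 378 K

For a small grey body in a large enclosure, net radiated power = εσA(T⁴ − T_w⁴).
Steady state: P = εσA(T⁴ − T_w⁴) with A = 4πr² = 9.294×10⁻⁴ m².
T⁴ = P/(εσA) + T_w⁴ = 0.247/(0.30·5.67×10⁻⁸·9.294×10⁻⁴) + (264)⁴
    = 1.562×10¹⁰ + 4.858×10⁹ = 2.048×10¹⁰ K⁴.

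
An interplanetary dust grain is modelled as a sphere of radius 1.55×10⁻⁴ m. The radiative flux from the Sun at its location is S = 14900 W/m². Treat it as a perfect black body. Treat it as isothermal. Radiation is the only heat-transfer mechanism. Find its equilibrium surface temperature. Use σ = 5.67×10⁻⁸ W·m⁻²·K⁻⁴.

T ≈ 506 K

At equilibrium, absorbed power = emitted power.
Absorbing cross-section = πr² = 7.548×10⁻⁸ m²; emitting surface = 4πr² = 3.019×10⁻⁷ m² (ratio 4).
S·A_cross = εσ·A_surf·T⁴  ⇒  T⁴ = S/(4σ).
T⁴ = 1.00·14900/(4·5.67×10⁻⁸) = 6.570×10¹⁰ K⁴.
T = (6.570×10¹⁰)^(1/4).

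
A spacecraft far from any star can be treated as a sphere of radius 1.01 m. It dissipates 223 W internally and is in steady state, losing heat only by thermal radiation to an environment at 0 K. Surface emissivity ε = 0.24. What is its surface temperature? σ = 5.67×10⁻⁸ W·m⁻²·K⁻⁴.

Steady state: internal power = radiated power, P = εσA T⁴.
Radiating area A = 4πr² = 12.82 m².
T⁴ = P/(εσA) = 223/(0.24·5.67×10⁻⁸·12.82) = 1.278×10⁹ K⁴.
T = (1.278×10⁹)^(1/4).

T ≈ 189 K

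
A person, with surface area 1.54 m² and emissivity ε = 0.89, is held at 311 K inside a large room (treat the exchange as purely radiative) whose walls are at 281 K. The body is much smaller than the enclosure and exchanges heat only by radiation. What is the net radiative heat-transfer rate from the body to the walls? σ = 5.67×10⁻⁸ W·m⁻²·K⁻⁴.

For a small grey body in a large enclosure: P_net = εσA(T_body⁴ − T_wall⁴).
A = 1.54 m²; T_body⁴ − T_wall⁴ = 9.355×10⁹ − 6.235×10⁹ = 3.120×10⁹ K⁴.
|P_net| = 0.89·5.67×10⁻⁸·1.540·3.120×10⁹.

P_net ≈ 242 W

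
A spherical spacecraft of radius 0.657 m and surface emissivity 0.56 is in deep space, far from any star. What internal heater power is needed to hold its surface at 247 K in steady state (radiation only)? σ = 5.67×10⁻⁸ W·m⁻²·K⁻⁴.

P ≈ 641 W

P = εσ·4πr²·T⁴.
4πr² = 5.424 m²; T⁴ = 3.722×10⁹ K⁴.
P = 0.56·5.67×10⁻⁸·5.424·3.722×10⁹.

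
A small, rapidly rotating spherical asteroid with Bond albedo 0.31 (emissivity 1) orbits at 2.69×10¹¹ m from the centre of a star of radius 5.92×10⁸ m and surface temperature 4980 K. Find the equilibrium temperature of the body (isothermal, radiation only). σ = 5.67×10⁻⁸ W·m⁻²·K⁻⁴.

The star's surface emits σT_*⁴; at distance d the flux is S = σT_*⁴(R_*/d)².
S = 5.67×10⁻⁸·(4980)⁴·(5.92×10⁸/2.69×10¹¹)² = 168.9 W/m².
For an isothermal sphere T⁴ = (1−a)S/(4σ) = 5.139×10⁸ K⁴.

T ≈ 151 K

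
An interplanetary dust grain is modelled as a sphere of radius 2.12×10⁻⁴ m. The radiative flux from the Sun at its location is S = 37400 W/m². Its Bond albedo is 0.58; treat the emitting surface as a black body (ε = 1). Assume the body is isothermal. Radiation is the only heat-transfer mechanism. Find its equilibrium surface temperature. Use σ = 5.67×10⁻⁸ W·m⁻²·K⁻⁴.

At equilibrium, absorbed power = emitted power.
Absorbing cross-section = πr² = 1.412×10⁻⁷ m²; emitting surface = 4πr² = 5.648×10⁻⁷ m² (ratio 4).
(1−a)S·A_cross = εσ·A_surf·T⁴  ⇒  T⁴ = (1−a)S/(4σ).
T⁴ = 0.420·37400/(4·5.67×10⁻⁸) = 6.926×10¹⁰ K⁴.
T = (6.926×10¹⁰)^(1/4).

T ≈ 513 K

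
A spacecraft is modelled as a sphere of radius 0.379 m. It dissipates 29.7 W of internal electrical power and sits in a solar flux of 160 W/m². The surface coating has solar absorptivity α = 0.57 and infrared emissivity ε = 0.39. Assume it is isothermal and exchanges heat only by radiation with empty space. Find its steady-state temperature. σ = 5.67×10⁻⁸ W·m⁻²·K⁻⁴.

T ≈ 205 K

At steady state, absorbed solar power + internal power = radiated power.
Absorbed: α·S·A_cross = 0.57·160·0.4513 = 41.16 W (cross-section πr²).
Total input = 41.16 + 29.7 = 70.86 W.
Radiated: εσ·A_surf·T⁴ with A_surf = 4πr² = 1.805 m².
T⁴ = 70.86/(0.39·5.67×10⁻⁸·1.805) = 1.775×10⁹ K⁴.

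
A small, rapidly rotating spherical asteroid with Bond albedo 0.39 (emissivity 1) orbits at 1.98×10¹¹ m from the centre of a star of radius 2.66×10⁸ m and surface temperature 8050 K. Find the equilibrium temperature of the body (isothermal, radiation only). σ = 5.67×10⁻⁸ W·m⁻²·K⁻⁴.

The star's surface emits σT_*⁴; at distance d the flux is S = σT_*⁴(R_*/d)².
S = 5.67×10⁻⁸·(8050)⁴·(2.66×10⁸/1.98×10¹¹)² = 429.7 W/m².
For an isothermal sphere T⁴ = (1−a)S/(4σ) = 1.156×10⁹ K⁴.

T ≈ 184 K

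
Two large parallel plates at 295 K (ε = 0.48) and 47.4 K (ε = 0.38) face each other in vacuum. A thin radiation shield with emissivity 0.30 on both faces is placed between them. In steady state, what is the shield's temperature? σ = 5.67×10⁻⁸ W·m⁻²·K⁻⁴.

In steady state the net flux on the hot side equals that on the cold side.
σ(T₁⁴−T_s⁴)/D₁ = σ(T_s⁴−T₂⁴)/D₂, with D₁ = 1/ε₁+1/ε_s−1 = 4.417, D₂ = 1/ε_s+1/ε₂−1 = 4.965.
Solve for T_s⁴: T_s⁴ = (D₂·T₁⁴ + D₁·T₂⁴)/(D₁+D₂) = 4.010×10⁹ K⁴.

T_s ≈ 252 K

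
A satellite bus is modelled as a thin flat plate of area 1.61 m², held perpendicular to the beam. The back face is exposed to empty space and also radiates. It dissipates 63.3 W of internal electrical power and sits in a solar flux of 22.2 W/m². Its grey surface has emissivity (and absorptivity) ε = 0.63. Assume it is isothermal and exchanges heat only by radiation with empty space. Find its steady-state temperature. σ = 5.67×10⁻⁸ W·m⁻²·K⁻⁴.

At steady state, absorbed solar power + internal power = radiated power.
Absorbed: α·S·A_cross = 0.63·22.2·1.610 = 22.52 W (cross-section A).
Total input = 22.52 + 63.3 = 85.82 W.
Radiated: εσ·A_surf·T⁴ with A_surf = 2A = 3.220 m².
T⁴ = 85.82/(0.63·5.67×10⁻⁸·3.220) = 7.461×10⁸ K⁴.

T ≈ 165 K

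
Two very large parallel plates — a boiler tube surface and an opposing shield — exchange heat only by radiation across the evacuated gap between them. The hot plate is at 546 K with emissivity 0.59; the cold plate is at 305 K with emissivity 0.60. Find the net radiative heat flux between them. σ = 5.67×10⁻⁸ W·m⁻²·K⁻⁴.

q ≈ 1930 W/m²

For two infinite grey parallel plates, q = σ(T₁⁴ − T₂⁴)/(1/ε₁ + 1/ε₂ − 1).
T₁⁴ − T₂⁴ = 8.887×10¹⁰ − 8.654×10⁹ = 8.022×10¹⁰ K⁴.
1/ε₁ + 1/ε₂ − 1 = 1.695 + 1.667 − 1 = 2.362.
q = 5.67×10⁻⁸ × 8.022×10¹⁰ / 2.362.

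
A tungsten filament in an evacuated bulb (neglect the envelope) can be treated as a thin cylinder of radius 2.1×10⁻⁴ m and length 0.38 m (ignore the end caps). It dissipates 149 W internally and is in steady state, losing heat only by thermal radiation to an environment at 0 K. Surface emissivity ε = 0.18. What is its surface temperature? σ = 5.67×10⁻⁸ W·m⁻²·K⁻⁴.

Steady state: internal power = radiated power, P = εσA T⁴.
Radiating area A = 2πrL = 5.014×10⁻⁴ m².
T⁴ = P/(εσA) = 149/(0.18·5.67×10⁻⁸·5.014×10⁻⁴) = 2.912×10¹³ K⁴.
T = (2.912×10¹³)^(1/4).

T ≈ 2320 K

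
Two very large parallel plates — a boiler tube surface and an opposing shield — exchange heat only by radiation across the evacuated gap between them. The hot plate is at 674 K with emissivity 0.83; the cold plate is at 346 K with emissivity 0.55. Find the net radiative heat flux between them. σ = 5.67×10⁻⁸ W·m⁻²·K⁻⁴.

For two infinite grey parallel plates, q = σ(T₁⁴ − T₂⁴)/(1/ε₁ + 1/ε₂ − 1).
T₁⁴ − T₂⁴ = 2.064×10¹¹ − 1.433×10¹⁰ = 1.920×10¹¹ K⁴.
1/ε₁ + 1/ε₂ − 1 = 1.205 + 1.818 − 1 = 2.023.
q = 5.67×10⁻⁸ × 1.920×10¹¹ / 2.023.

q ≈ 5380 W/m²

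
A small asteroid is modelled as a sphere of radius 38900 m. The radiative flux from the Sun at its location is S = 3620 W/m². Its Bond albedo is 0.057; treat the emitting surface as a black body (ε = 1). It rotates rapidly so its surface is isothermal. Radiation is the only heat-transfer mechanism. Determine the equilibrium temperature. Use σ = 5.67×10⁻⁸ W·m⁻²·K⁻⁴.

At equilibrium, absorbed power = emitted power.
Absorbing cross-section = πr² = 4.754×10⁹ m²; emitting surface = 4πr² = 1.902×10¹⁰ m² (ratio 4).
(1−a)S·A_cross = εσ·A_surf·T⁴  ⇒  T⁴ = (1−a)S/(4σ).
T⁴ = 0.943·3620/(4·5.67×10⁻⁸) = 1.505×10¹⁰ K⁴.
T = (1.505×10¹⁰)^(1/4).

T ≈ 350 K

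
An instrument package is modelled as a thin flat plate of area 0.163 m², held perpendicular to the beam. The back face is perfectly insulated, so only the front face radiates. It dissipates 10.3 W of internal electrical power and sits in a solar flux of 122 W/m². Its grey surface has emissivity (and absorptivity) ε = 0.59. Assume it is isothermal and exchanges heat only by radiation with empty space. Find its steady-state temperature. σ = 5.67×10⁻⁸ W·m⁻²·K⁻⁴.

At steady state, absorbed solar power + internal power = radiated power.
Absorbed: α·S·A_cross = 0.59·122·0.1630 = 11.73 W (cross-section A).
Total input = 11.73 + 10.3 = 22.03 W.
Radiated: εσ·A_surf·T⁴ with A_surf = A = 0.1630 m².
T⁴ = 22.03/(0.59·5.67×10⁻⁸·0.1630) = 4.041×10⁹ K⁴.

T ≈ 252 K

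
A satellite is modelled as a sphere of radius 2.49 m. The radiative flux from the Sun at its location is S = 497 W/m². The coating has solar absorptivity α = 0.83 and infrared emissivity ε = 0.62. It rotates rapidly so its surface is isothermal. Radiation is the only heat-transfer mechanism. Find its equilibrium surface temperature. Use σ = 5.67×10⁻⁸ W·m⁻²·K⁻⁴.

T ≈ 233 K

At equilibrium, absorbed power = emitted power.
Absorbing cross-section = πr² = 19.48 m²; emitting surface = 4πr² = 77.91 m² (ratio 4).
αS·A_cross = εσ·A_surf·T⁴  ⇒  T⁴ = αS/(ε·4σ).
T⁴ = 0.830·497/(0.62·4·5.67×10⁻⁸) = 2.934×10⁹ K⁴.
T = (2.934×10⁹)^(1/4).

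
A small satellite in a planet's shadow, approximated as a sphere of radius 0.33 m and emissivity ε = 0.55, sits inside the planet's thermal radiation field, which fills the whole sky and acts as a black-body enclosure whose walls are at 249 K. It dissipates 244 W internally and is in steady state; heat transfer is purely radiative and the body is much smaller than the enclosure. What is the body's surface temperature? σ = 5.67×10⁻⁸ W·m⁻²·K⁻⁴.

T ≈ 313 K

For a small grey body in a large enclosure, net radiated power = εσA(T⁴ − T_w⁴).
Steady state: P = εσA(T⁴ − T_w⁴) with A = 4πr² = 1.368 m².
T⁴ = P/(εσA) + T_w⁴ = 244/(0.55·5.67×10⁻⁸·1.368) + (249)⁴
    = 5.718×10⁹ + 3.844×10⁹ = 9.562×10⁹ K⁴.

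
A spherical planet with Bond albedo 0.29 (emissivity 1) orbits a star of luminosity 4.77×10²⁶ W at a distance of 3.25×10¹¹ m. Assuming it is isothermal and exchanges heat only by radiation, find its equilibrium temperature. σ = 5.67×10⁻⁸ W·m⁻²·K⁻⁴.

T ≈ 183 K

First find the stellar flux at distance d: S = L/(4πd²) = 4.77×10²⁶/(4π·(3.25×10¹¹)²) = 359.4 W/m².
For an isothermal sphere, absorbed (1−a)S·πr² = emitted σ·4πr²·T⁴, so T⁴ = (1−a)S/(4σ).
T⁴ = 0.710·359.4/(4·5.67×10⁻⁸) = 1.125×10⁹ K⁴.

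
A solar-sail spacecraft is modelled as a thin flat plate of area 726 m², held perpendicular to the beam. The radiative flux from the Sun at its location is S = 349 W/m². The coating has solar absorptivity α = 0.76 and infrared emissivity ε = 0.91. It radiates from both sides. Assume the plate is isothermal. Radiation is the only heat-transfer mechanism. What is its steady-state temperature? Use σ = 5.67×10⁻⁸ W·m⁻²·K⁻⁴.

At equilibrium, absorbed power = emitted power.
Absorbing cross-section = A = 726.0 m²; emitting surface = 2A = 1452 m² (ratio 2).
αS·A_cross = εσ·A_surf·T⁴  ⇒  T⁴ = αS/(ε·2σ).
T⁴ = 0.760·349/(0.91·2·5.67×10⁻⁸) = 2.570×10⁹ K⁴.
T = (2.570×10⁹)^(1/4).

T ≈ 225 K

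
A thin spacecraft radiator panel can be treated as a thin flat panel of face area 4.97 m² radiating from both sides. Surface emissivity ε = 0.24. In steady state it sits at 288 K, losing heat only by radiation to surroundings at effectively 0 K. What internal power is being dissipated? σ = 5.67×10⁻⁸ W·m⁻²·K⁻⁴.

Steady state: P = εσA T⁴.
A = 2·4.97 = 9.940 m²; T⁴ = (288)⁴ = 6.880×10⁹ K⁴.
P = 0.24 × 5.67×10⁻⁸ × 9.940 × 6.880×10⁹.

P ≈ 931 W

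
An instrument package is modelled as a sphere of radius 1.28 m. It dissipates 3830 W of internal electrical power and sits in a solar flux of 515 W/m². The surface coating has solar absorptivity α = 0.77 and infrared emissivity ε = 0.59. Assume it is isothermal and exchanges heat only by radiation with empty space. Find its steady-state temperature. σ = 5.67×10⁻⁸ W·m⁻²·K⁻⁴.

At steady state, absorbed solar power + internal power = radiated power.
Absorbed: α·S·A_cross = 0.77·515·5.147 = 2041 W (cross-section πr²).
Total input = 2041 + 3830 = 5871 W.
Radiated: εσ·A_surf·T⁴ with A_surf = 4πr² = 20.59 m².
T⁴ = 5871/(0.59·5.67×10⁻⁸·20.59) = 8.524×10⁹ K⁴.

T ≈ 304 K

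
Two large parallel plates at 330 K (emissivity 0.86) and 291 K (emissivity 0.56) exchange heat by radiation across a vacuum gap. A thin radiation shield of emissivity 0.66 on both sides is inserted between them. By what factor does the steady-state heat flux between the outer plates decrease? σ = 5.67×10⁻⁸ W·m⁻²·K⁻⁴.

factor ≈ 2.04

Without shield: q₀ = σΔ(T⁴)/(1/ε₁+1/ε₂−1) with denominator 1.949.
With shield the two gaps are in series; the resistances add: (1/ε₁+1/ε_s−1)+(1/ε_s+1/ε₂−1) = 1.678+2.301 = 3.979.
Heat-flux ratio q₀/q = 3.979/1.949.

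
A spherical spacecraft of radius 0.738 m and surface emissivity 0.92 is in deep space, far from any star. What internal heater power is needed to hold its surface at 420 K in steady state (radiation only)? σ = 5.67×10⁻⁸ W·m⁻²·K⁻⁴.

P = εσ·4πr²·T⁴.
4πr² = 6.844 m²; T⁴ = 3.112×10¹⁰ K⁴.
P = 0.92·5.67×10⁻⁸·6.844·3.112×10¹⁰.

P ≈ 11100 W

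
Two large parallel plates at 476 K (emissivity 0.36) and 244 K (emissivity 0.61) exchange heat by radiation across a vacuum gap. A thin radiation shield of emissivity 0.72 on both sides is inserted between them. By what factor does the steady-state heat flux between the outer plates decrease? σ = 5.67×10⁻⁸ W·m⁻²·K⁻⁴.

factor ≈ 1.52

Without shield: q₀ = σΔ(T⁴)/(1/ε₁+1/ε₂−1) with denominator 3.417.
With shield the two gaps are in series; the resistances add: (1/ε₁+1/ε_s−1)+(1/ε_s+1/ε₂−1) = 3.167+2.028 = 5.195.
Heat-flux ratio q₀/q = 5.195/3.417.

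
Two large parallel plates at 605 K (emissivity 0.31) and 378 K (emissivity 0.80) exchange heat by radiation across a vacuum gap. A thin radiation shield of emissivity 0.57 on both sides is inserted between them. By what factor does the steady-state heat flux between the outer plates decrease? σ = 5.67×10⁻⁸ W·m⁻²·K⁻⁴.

factor ≈ 1.72

Without shield: q₀ = σΔ(T⁴)/(1/ε₁+1/ε₂−1) with denominator 3.476.
With shield the two gaps are in series; the resistances add: (1/ε₁+1/ε_s−1)+(1/ε_s+1/ε₂−1) = 3.980+2.004 = 5.985.
Heat-flux ratio q₀/q = 5.985/3.476.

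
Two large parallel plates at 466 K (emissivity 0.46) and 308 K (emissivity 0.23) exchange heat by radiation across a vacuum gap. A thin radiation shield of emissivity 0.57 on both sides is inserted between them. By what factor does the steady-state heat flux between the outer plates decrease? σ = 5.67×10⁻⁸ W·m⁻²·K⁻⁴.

Without shield: q₀ = σΔ(T⁴)/(1/ε₁+1/ε₂−1) with denominator 5.522.
With shield the two gaps are in series; the resistances add: (1/ε₁+1/ε_s−1)+(1/ε_s+1/ε₂−1) = 2.928+5.102 = 8.031.
Heat-flux ratio q₀/q = 8.031/5.522.

factor ≈ 1.45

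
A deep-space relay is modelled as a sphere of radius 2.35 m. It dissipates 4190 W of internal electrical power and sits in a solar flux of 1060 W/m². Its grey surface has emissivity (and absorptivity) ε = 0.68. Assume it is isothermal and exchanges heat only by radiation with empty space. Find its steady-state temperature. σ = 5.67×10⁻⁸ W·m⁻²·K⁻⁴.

At steady state, absorbed solar power + internal power = radiated power.
Absorbed: α·S·A_cross = 0.68·1060·17.35 = 12510 W (cross-section πr²).
Total input = 12510 + 4190 = 16700 W.
Radiated: εσ·A_surf·T⁴ with A_surf = 4πr² = 69.40 m².
T⁴ = 16700/(0.68·5.67×10⁻⁸·69.40) = 6.240×10⁹ K⁴.

T ≈ 281 K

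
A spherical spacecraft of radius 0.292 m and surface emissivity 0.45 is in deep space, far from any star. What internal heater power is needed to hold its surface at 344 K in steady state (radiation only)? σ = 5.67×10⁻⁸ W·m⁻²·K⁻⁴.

P = εσ·4πr²·T⁴.
4πr² = 1.071 m²; T⁴ = 1.400×10¹⁰ K⁴.
P = 0.45·5.67×10⁻⁸·1.071·1.400×10¹⁰.

P ≈ 383 W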